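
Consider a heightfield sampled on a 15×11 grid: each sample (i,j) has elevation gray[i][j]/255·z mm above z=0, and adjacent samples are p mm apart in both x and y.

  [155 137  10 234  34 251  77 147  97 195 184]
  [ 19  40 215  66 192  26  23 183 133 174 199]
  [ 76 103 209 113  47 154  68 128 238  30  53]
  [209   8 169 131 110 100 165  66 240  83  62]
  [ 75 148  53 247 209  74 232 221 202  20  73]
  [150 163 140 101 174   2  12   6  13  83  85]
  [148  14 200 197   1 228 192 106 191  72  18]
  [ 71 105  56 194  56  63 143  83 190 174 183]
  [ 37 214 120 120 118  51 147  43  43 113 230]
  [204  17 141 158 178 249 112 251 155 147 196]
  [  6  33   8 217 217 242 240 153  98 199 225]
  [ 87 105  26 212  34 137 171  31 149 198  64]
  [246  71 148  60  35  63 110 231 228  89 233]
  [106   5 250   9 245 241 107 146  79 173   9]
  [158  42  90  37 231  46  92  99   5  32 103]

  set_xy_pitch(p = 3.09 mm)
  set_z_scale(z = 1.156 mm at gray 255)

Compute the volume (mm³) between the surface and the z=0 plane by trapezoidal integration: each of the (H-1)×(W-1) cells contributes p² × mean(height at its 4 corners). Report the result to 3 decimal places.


height_mm = gray/255 × 1.156; cell vol = 3.09² × mean(4 corners)
unit = 3.09² × 1.156 / (4×255) = 0.0108212 mm³ per gray-sum
row 0: Σ corner-gray over 10 cells = 5025  → 54.3764
row 1: Σ corner-gray over 10 cells = 4631  → 50.1129
row 2: Σ corner-gray over 10 cells = 4724  → 51.1193
row 3: Σ corner-gray over 10 cells = 5375  → 58.1638
row 4: Σ corner-gray over 10 cells = 4583  → 49.5935
row 5: Σ corner-gray over 10 cells = 4191  → 45.3516
row 6: Σ corner-gray over 10 cells = 4950  → 53.5648
row 7: Σ corner-gray over 10 cells = 4587  → 49.6368
row 8: Σ corner-gray over 10 cells = 5421  → 58.6616
row 9: Σ corner-gray over 10 cells = 6261  → 67.7514
row 10: Σ corner-gray over 10 cells = 5322  → 57.5903
row 11: Σ corner-gray over 10 cells = 4826  → 52.2230
row 12: Σ corner-gray over 10 cells = 5174  → 55.9888
row 13: Σ corner-gray over 10 cells = 4234  → 45.8169
Σ rows: total corner-gray = 69304  → 749.9511 mm³

749.951


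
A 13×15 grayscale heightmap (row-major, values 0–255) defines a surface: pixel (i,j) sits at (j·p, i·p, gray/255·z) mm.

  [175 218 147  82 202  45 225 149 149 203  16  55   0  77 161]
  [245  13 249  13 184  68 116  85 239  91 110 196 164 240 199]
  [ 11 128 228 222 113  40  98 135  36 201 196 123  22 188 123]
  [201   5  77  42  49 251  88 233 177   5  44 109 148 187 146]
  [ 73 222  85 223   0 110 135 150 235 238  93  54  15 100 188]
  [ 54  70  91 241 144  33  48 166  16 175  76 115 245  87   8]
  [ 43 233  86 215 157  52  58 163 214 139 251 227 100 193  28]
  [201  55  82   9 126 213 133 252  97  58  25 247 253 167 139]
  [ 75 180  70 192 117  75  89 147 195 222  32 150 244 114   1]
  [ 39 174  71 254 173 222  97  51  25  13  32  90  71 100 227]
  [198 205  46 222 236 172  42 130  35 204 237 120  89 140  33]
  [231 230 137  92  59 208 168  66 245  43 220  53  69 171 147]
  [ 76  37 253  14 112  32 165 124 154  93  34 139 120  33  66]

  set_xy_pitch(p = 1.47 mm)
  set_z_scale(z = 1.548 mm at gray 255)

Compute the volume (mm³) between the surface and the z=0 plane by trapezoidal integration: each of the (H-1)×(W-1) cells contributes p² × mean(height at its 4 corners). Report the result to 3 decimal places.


height_mm = gray/255 × 1.548; cell vol = 1.47² × mean(4 corners)
unit = 1.47² × 1.548 / (4×255) = 0.00327948 mm³ per gray-sum
row 0: Σ corner-gray over 14 cells = 7452  → 24.4387
row 1: Σ corner-gray over 14 cells = 7574  → 24.8388
row 2: Σ corner-gray over 14 cells = 6771  → 22.2054
row 3: Σ corner-gray over 14 cells = 6758  → 22.1627
row 4: Σ corner-gray over 14 cells = 6657  → 21.8315
row 5: Σ corner-gray over 14 cells = 7323  → 24.0157
row 6: Σ corner-gray over 14 cells = 8021  → 26.3047
row 7: Σ corner-gray over 14 cells = 7504  → 24.6092
row 8: Σ corner-gray over 14 cells = 6742  → 22.1103
row 9: Σ corner-gray over 14 cells = 6999  → 22.9531
row 10: Σ corner-gray over 14 cells = 7887  → 25.8653
row 11: Σ corner-gray over 14 cells = 6662  → 21.8479
Σ rows: total corner-gray = 86350  → 283.1834 mm³

283.183


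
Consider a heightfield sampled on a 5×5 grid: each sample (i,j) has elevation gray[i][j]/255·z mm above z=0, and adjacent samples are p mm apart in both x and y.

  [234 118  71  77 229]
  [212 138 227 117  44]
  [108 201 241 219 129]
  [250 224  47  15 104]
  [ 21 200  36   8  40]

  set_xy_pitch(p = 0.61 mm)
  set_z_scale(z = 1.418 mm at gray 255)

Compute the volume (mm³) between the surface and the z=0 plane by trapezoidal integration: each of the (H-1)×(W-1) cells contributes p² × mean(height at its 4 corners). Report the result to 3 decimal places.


4.632

height_mm = gray/255 × 1.418; cell vol = 0.61² × mean(4 corners)
unit = 0.61² × 1.418 / (4×255) = 0.000517292 mm³ per gray-sum
row 0: Σ corner-gray over 4 cells = 2215  → 1.1458
row 1: Σ corner-gray over 4 cells = 2779  → 1.4376
row 2: Σ corner-gray over 4 cells = 2485  → 1.2855
row 3: Σ corner-gray over 4 cells = 1475  → 0.7630
Σ rows: total corner-gray = 8954  → 4.6318 mm³


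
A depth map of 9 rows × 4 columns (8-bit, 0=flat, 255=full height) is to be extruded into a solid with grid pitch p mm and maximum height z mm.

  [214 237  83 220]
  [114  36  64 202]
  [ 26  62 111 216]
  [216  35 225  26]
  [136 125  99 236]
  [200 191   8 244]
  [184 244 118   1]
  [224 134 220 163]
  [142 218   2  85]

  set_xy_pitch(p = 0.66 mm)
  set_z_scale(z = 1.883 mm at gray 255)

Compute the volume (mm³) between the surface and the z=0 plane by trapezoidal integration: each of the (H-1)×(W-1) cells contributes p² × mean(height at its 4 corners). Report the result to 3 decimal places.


height_mm = gray/255 × 1.883; cell vol = 0.66² × mean(4 corners)
unit = 0.66² × 1.883 / (4×255) = 0.000804152 mm³ per gray-sum
row 0: Σ corner-gray over 3 cells = 1590  → 1.2786
row 1: Σ corner-gray over 3 cells = 1104  → 0.8878
row 2: Σ corner-gray over 3 cells = 1350  → 1.0856
row 3: Σ corner-gray over 3 cells = 1582  → 1.2722
row 4: Σ corner-gray over 3 cells = 1662  → 1.3365
row 5: Σ corner-gray over 3 cells = 1751  → 1.4081
row 6: Σ corner-gray over 3 cells = 2004  → 1.6115
row 7: Σ corner-gray over 3 cells = 1762  → 1.4169
Σ rows: total corner-gray = 12805  → 10.2972 mm³

10.297


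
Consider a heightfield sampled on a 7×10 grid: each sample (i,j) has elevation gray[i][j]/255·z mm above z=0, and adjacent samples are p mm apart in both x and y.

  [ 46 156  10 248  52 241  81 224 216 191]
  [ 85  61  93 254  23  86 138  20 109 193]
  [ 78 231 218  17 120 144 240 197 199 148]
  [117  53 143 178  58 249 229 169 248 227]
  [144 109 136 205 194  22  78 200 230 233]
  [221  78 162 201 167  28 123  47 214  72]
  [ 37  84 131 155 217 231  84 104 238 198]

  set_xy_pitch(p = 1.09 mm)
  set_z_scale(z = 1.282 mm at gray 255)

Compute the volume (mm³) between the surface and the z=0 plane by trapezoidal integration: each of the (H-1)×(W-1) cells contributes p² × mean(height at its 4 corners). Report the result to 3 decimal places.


46.495

height_mm = gray/255 × 1.282; cell vol = 1.09² × mean(4 corners)
unit = 1.09² × 1.282 / (4×255) = 0.00149328 mm³ per gray-sum
row 0: Σ corner-gray over 9 cells = 4539  → 6.7780
row 1: Σ corner-gray over 9 cells = 4804  → 7.1737
row 2: Σ corner-gray over 9 cells = 5956  → 8.8940
row 3: Σ corner-gray over 9 cells = 5723  → 8.5460
row 4: Σ corner-gray over 9 cells = 5058  → 7.5530
row 5: Σ corner-gray over 9 cells = 5056  → 7.5500
Σ rows: total corner-gray = 31136  → 46.4947 mm³


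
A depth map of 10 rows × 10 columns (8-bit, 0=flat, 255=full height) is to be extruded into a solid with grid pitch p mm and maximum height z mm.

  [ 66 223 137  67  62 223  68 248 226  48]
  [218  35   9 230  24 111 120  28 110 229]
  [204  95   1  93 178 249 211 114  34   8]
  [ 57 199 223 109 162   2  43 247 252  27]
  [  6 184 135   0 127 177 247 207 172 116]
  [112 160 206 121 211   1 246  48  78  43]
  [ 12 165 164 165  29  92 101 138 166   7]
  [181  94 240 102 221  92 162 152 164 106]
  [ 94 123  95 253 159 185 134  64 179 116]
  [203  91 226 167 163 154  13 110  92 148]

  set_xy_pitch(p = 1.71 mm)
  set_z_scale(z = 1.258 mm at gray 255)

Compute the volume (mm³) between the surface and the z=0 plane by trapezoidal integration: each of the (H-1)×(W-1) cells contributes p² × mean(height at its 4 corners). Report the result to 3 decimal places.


153.737

height_mm = gray/255 × 1.258; cell vol = 1.71² × mean(4 corners)
unit = 1.71² × 1.258 / (4×255) = 0.00360639 mm³ per gray-sum
row 0: Σ corner-gray over 9 cells = 4403  → 15.8789
row 1: Σ corner-gray over 9 cells = 3943  → 14.2200
row 2: Σ corner-gray over 9 cells = 4720  → 17.0222
row 3: Σ corner-gray over 9 cells = 5178  → 18.6739
row 4: Σ corner-gray over 9 cells = 4917  → 17.7326
row 5: Σ corner-gray over 9 cells = 4356  → 15.7094
row 6: Σ corner-gray over 9 cells = 4800  → 17.3107
row 7: Σ corner-gray over 9 cells = 5335  → 19.2401
row 8: Σ corner-gray over 9 cells = 4977  → 17.9490
Σ rows: total corner-gray = 42629  → 153.7368 mm³


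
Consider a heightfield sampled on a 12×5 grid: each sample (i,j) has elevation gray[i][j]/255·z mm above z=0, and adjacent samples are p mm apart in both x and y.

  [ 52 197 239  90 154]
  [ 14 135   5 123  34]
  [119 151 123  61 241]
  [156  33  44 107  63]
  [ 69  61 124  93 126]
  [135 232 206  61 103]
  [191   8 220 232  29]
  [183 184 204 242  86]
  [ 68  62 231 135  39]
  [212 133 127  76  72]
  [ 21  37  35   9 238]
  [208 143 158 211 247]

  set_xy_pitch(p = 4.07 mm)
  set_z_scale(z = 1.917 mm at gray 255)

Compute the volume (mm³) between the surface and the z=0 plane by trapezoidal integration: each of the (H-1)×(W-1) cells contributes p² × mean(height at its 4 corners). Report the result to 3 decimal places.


height_mm = gray/255 × 1.917; cell vol = 4.07² × mean(4 corners)
unit = 4.07² × 1.917 / (4×255) = 0.0311323 mm³ per gray-sum
row 0: Σ corner-gray over 4 cells = 1832  → 57.0343
row 1: Σ corner-gray over 4 cells = 1604  → 49.9362
row 2: Σ corner-gray over 4 cells = 1617  → 50.3409
row 3: Σ corner-gray over 4 cells = 1338  → 41.6550
row 4: Σ corner-gray over 4 cells = 1987  → 61.8598
row 5: Σ corner-gray over 4 cells = 2376  → 73.9703
row 6: Σ corner-gray over 4 cells = 2669  → 83.0920
row 7: Σ corner-gray over 4 cells = 2492  → 77.5816
row 8: Σ corner-gray over 4 cells = 1919  → 59.7428
row 9: Σ corner-gray over 4 cells = 1377  → 42.8691
row 10: Σ corner-gray over 4 cells = 1900  → 59.1513
Σ rows: total corner-gray = 21111  → 657.2333 mm³

657.233


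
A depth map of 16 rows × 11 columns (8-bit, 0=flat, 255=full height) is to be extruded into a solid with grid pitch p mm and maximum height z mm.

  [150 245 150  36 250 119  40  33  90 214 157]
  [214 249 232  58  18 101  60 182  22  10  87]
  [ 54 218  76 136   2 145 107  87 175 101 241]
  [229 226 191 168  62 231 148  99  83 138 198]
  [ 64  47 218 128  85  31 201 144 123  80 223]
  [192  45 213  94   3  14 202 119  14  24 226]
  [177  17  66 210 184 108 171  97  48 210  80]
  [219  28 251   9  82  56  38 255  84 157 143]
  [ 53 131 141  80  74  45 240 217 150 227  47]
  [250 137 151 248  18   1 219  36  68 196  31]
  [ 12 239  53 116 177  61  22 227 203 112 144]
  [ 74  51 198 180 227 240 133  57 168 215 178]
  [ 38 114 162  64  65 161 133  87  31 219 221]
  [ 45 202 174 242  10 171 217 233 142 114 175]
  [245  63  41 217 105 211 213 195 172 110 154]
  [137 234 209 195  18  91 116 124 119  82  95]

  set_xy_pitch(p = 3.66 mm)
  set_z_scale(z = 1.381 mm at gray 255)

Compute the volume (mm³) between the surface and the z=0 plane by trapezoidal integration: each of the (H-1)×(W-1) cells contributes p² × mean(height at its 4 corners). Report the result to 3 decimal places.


height_mm = gray/255 × 1.381; cell vol = 3.66² × mean(4 corners)
unit = 3.66² × 1.381 / (4×255) = 0.0181366 mm³ per gray-sum
row 0: Σ corner-gray over 10 cells = 4826  → 87.5272
row 1: Σ corner-gray over 10 cells = 4554  → 82.5940
row 2: Σ corner-gray over 10 cells = 5508  → 99.8963
row 3: Σ corner-gray over 10 cells = 5520  → 100.1140
row 4: Σ corner-gray over 10 cells = 4275  → 77.5339
row 5: Σ corner-gray over 10 cells = 4353  → 78.9486
row 6: Σ corner-gray over 10 cells = 4761  → 86.3483
row 7: Σ corner-gray over 10 cells = 4992  → 90.5379
row 8: Σ corner-gray over 10 cells = 5139  → 93.2039
row 9: Σ corner-gray over 10 cells = 5005  → 90.7736
row 10: Σ corner-gray over 10 cells = 5766  → 104.5756
row 11: Σ corner-gray over 10 cells = 5521  → 100.1321
row 12: Σ corner-gray over 10 cells = 5561  → 100.8576
row 13: Σ corner-gray over 10 cells = 6283  → 113.9522
row 14: Σ corner-gray over 10 cells = 5661  → 102.6712
Σ rows: total corner-gray = 77725  → 1409.6666 mm³

1409.667


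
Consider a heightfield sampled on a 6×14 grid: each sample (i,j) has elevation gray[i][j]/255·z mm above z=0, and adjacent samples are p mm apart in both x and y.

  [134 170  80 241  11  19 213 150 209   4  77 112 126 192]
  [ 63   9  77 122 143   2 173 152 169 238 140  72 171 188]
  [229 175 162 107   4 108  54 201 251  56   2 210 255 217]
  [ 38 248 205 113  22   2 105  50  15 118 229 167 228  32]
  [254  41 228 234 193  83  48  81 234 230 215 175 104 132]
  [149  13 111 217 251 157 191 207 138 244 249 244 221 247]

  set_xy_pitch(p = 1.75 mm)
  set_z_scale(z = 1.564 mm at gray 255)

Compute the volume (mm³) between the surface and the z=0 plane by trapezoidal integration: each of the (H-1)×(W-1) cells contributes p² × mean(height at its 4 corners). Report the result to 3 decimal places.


169.153

height_mm = gray/255 × 1.564; cell vol = 1.75² × mean(4 corners)
unit = 1.75² × 1.564 / (4×255) = 0.00469583 mm³ per gray-sum
row 0: Σ corner-gray over 13 cells = 6337  → 29.7575
row 1: Σ corner-gray over 13 cells = 6803  → 31.9458
row 2: Σ corner-gray over 13 cells = 6690  → 31.4151
row 3: Σ corner-gray over 13 cells = 7192  → 33.7724
row 4: Σ corner-gray over 13 cells = 9000  → 42.2625
Σ rows: total corner-gray = 36022  → 169.1533 mm³


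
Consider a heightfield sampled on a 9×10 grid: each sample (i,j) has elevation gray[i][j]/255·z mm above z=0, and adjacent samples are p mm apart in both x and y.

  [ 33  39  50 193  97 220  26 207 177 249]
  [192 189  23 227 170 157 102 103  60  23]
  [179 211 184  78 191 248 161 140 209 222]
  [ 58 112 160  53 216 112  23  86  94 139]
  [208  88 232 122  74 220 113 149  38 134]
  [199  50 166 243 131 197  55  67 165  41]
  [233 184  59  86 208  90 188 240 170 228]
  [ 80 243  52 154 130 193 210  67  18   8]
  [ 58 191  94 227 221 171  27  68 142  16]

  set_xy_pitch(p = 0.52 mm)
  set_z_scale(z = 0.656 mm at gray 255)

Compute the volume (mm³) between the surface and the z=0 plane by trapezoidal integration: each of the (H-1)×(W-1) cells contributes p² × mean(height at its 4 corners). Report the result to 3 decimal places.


height_mm = gray/255 × 0.656; cell vol = 0.52² × mean(4 corners)
unit = 0.52² × 0.656 / (4×255) = 0.000173904 mm³ per gray-sum
row 0: Σ corner-gray over 9 cells = 4577  → 0.7960
row 1: Σ corner-gray over 9 cells = 5522  → 0.9603
row 2: Σ corner-gray over 9 cells = 5154  → 0.8963
row 3: Σ corner-gray over 9 cells = 4323  → 0.7518
row 4: Σ corner-gray over 9 cells = 4802  → 0.8351
row 5: Σ corner-gray over 9 cells = 5299  → 0.9215
row 6: Σ corner-gray over 9 cells = 5133  → 0.8927
row 7: Σ corner-gray over 9 cells = 4578  → 0.7961
Σ rows: total corner-gray = 39388  → 6.8497 mm³

6.850


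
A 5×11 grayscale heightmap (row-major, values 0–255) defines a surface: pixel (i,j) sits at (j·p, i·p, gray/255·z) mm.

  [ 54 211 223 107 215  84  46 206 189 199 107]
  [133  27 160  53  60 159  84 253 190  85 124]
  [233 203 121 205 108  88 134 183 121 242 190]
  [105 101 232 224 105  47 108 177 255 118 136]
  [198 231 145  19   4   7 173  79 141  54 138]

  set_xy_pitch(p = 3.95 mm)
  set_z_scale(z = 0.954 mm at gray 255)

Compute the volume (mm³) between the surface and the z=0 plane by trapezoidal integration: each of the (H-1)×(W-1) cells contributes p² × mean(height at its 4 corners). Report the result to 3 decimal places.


height_mm = gray/255 × 0.954; cell vol = 3.95² × mean(4 corners)
unit = 3.95² × 0.954 / (4×255) = 0.0145929 mm³ per gray-sum
row 0: Σ corner-gray over 10 cells = 5520  → 80.5530
row 1: Σ corner-gray over 10 cells = 5632  → 82.1874
row 2: Σ corner-gray over 10 cells = 6208  → 90.5929
row 3: Σ corner-gray over 10 cells = 5017  → 73.2127
Σ rows: total corner-gray = 22377  → 326.5459 mm³

326.546


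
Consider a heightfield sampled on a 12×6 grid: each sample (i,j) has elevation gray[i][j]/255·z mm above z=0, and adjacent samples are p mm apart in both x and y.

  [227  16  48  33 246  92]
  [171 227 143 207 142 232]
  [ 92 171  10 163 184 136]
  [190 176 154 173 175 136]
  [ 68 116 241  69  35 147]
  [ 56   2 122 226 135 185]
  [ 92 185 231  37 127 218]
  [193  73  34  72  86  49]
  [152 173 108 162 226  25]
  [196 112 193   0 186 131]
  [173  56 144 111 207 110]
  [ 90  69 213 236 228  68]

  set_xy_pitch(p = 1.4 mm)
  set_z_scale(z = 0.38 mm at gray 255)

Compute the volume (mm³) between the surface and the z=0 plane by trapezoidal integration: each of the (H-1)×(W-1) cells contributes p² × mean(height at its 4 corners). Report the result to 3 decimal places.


21.712

height_mm = gray/255 × 0.38; cell vol = 1.4² × mean(4 corners)
unit = 1.4² × 0.38 / (4×255) = 0.000730196 mm³ per gray-sum
row 0: Σ corner-gray over 5 cells = 2846  → 2.0781
row 1: Σ corner-gray over 5 cells = 3125  → 2.2819
row 2: Σ corner-gray over 5 cells = 2966  → 2.1658
row 3: Σ corner-gray over 5 cells = 2819  → 2.0584
row 4: Σ corner-gray over 5 cells = 2348  → 1.7145
row 5: Σ corner-gray over 5 cells = 2681  → 1.9577
row 6: Σ corner-gray over 5 cells = 2242  → 1.6371
row 7: Σ corner-gray over 5 cells = 2287  → 1.6700
row 8: Σ corner-gray over 5 cells = 2824  → 2.0621
row 9: Σ corner-gray over 5 cells = 2628  → 1.9190
row 10: Σ corner-gray over 5 cells = 2969  → 2.1680
Σ rows: total corner-gray = 29735  → 21.7124 mm³


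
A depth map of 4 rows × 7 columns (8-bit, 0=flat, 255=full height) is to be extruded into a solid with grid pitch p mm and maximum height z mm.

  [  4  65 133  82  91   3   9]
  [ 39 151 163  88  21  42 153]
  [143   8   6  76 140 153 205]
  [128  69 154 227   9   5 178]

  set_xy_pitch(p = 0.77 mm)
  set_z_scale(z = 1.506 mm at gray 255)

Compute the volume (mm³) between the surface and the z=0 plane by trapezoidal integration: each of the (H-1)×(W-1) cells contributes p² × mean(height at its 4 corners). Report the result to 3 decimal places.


5.661

height_mm = gray/255 × 1.506; cell vol = 0.77² × mean(4 corners)
unit = 0.77² × 1.506 / (4×255) = 0.000875399 mm³ per gray-sum
row 0: Σ corner-gray over 6 cells = 1883  → 1.6484
row 1: Σ corner-gray over 6 cells = 2236  → 1.9574
row 2: Σ corner-gray over 6 cells = 2348  → 2.0554
Σ rows: total corner-gray = 6467  → 5.6612 mm³


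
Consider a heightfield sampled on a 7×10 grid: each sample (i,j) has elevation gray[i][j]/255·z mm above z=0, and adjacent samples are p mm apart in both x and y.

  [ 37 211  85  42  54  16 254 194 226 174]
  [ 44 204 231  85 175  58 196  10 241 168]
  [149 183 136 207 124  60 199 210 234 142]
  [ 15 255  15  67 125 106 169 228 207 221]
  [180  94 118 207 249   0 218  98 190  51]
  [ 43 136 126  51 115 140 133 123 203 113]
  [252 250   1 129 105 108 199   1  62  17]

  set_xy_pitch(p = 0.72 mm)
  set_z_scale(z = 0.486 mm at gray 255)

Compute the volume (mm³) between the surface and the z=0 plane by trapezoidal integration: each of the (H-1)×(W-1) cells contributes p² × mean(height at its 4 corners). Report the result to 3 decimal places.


height_mm = gray/255 × 0.486; cell vol = 0.72² × mean(4 corners)
unit = 0.72² × 0.486 / (4×255) = 0.000247002 mm³ per gray-sum
row 0: Σ corner-gray over 9 cells = 4987  → 1.2318
row 1: Σ corner-gray over 9 cells = 5609  → 1.3854
row 2: Σ corner-gray over 9 cells = 5577  → 1.3775
row 3: Σ corner-gray over 9 cells = 5159  → 1.2743
row 4: Σ corner-gray over 9 cells = 4789  → 1.1829
row 5: Σ corner-gray over 9 cells = 4189  → 1.0347
Σ rows: total corner-gray = 30310  → 7.4866 mm³

7.487


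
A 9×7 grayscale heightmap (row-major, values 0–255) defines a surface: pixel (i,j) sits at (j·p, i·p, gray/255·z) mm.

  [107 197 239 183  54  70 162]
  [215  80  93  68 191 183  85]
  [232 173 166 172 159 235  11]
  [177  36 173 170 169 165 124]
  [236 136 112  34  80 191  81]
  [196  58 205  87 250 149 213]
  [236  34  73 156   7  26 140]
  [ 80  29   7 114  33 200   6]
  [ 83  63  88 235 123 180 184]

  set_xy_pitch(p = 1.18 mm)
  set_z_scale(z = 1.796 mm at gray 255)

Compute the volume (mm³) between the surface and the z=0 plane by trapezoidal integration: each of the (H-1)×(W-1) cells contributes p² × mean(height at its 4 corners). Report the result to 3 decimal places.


59.626

height_mm = gray/255 × 1.796; cell vol = 1.18² × mean(4 corners)
unit = 1.18² × 1.796 / (4×255) = 0.00245172 mm³ per gray-sum
row 0: Σ corner-gray over 6 cells = 3285  → 8.0539
row 1: Σ corner-gray over 6 cells = 3583  → 8.7845
row 2: Σ corner-gray over 6 cells = 3780  → 9.2675
row 3: Σ corner-gray over 6 cells = 3150  → 7.7229
row 4: Σ corner-gray over 6 cells = 3330  → 8.1642
row 5: Σ corner-gray over 6 cells = 2875  → 7.0487
row 6: Σ corner-gray over 6 cells = 1820  → 4.4621
row 7: Σ corner-gray over 6 cells = 2497  → 6.1219
Σ rows: total corner-gray = 24320  → 59.6257 mm³


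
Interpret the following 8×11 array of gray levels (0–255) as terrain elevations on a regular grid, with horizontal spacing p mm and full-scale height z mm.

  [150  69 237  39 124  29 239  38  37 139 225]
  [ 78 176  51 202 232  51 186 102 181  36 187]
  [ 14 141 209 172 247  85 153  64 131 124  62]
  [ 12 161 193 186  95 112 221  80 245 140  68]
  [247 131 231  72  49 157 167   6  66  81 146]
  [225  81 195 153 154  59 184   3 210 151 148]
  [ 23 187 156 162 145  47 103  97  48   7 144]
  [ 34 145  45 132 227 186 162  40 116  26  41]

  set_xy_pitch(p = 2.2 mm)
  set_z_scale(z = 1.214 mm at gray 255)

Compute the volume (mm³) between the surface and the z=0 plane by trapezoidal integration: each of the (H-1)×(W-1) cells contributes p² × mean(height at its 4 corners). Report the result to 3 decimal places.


204.672

height_mm = gray/255 × 1.214; cell vol = 2.2² × mean(4 corners)
unit = 2.2² × 1.214 / (4×255) = 0.00576055 mm³ per gray-sum
row 0: Σ corner-gray over 10 cells = 4976  → 28.6645
row 1: Σ corner-gray over 10 cells = 5427  → 31.2625
row 2: Σ corner-gray over 10 cells = 5674  → 32.6854
row 3: Σ corner-gray over 10 cells = 5259  → 30.2947
row 4: Σ corner-gray over 10 cells = 5066  → 29.1829
row 5: Σ corner-gray over 10 cells = 4824  → 27.7889
row 6: Σ corner-gray over 10 cells = 4304  → 24.7934
Σ rows: total corner-gray = 35530  → 204.6723 mm³


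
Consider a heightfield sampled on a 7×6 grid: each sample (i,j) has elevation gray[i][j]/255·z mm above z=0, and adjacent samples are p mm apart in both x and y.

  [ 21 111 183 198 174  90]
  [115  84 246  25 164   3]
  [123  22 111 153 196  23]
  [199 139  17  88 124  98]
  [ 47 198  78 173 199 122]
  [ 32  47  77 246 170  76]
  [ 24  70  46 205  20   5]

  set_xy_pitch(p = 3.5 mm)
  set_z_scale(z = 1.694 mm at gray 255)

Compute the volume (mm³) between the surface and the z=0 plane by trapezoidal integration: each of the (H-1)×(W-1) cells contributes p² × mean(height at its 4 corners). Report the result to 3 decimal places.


286.004

height_mm = gray/255 × 1.694; cell vol = 3.5² × mean(4 corners)
unit = 3.5² × 1.694 / (4×255) = 0.0203446 mm³ per gray-sum
row 0: Σ corner-gray over 5 cells = 2599  → 52.8756
row 1: Σ corner-gray over 5 cells = 2266  → 46.1009
row 2: Σ corner-gray over 5 cells = 2143  → 43.5985
row 3: Σ corner-gray over 5 cells = 2498  → 50.8208
row 4: Σ corner-gray over 5 cells = 2653  → 53.9742
row 5: Σ corner-gray over 5 cells = 1899  → 38.6344
Σ rows: total corner-gray = 14058  → 286.0045 mm³


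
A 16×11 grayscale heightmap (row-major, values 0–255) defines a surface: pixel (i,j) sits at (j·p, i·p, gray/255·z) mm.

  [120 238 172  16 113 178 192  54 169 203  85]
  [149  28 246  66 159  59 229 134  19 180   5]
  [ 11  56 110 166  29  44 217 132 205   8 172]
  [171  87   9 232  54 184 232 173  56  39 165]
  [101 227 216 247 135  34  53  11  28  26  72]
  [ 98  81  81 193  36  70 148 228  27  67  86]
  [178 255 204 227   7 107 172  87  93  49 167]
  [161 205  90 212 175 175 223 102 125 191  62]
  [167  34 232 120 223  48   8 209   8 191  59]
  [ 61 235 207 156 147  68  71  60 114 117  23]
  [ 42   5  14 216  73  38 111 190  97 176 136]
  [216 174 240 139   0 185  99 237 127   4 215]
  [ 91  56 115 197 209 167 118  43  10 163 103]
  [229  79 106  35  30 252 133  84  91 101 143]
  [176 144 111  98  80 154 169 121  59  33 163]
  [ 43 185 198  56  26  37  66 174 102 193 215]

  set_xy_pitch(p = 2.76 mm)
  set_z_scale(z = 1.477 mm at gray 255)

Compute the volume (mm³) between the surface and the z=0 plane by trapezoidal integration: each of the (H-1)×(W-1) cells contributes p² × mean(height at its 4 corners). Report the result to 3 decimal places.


height_mm = gray/255 × 1.477; cell vol = 2.76² × mean(4 corners)
unit = 2.76² × 1.477 / (4×255) = 0.0110306 mm³ per gray-sum
row 0: Σ corner-gray over 10 cells = 5269  → 58.1201
row 1: Σ corner-gray over 10 cells = 4511  → 49.7590
row 2: Σ corner-gray over 10 cells = 4585  → 50.5752
row 3: Σ corner-gray over 10 cells = 4595  → 50.6855
row 4: Σ corner-gray over 10 cells = 4173  → 46.0306
row 5: Σ corner-gray over 10 cells = 4793  → 52.8696
row 6: Σ corner-gray over 10 cells = 5966  → 65.8085
row 7: Σ corner-gray over 10 cells = 5591  → 61.6720
row 8: Σ corner-gray over 10 cells = 4806  → 53.0130
row 9: Σ corner-gray over 10 cells = 4452  → 49.1082
row 10: Σ corner-gray over 10 cells = 4859  → 53.5976
row 11: Σ corner-gray over 10 cells = 5191  → 57.2598
row 12: Σ corner-gray over 10 cells = 4544  → 50.1230
row 13: Σ corner-gray over 10 cells = 4471  → 49.3177
row 14: Σ corner-gray over 10 cells = 4609  → 50.8400
Σ rows: total corner-gray = 72415  → 798.7797 mm³

798.780


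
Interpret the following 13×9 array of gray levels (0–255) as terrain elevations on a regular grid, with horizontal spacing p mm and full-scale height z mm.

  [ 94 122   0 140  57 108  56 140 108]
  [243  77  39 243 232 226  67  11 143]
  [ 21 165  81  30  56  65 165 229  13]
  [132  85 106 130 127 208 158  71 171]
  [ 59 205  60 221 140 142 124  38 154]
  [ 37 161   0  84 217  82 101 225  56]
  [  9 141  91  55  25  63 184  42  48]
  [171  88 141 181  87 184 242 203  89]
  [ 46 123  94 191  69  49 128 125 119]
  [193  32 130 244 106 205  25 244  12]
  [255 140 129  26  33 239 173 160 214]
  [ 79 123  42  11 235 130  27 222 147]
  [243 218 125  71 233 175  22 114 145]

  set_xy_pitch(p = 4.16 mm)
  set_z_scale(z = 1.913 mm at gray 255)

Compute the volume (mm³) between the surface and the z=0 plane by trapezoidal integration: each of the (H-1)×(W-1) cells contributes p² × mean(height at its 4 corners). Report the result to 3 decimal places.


height_mm = gray/255 × 1.913; cell vol = 4.16² × mean(4 corners)
unit = 4.16² × 1.913 / (4×255) = 0.0324565 mm³ per gray-sum
row 0: Σ corner-gray over 8 cells = 3624  → 117.6223
row 1: Σ corner-gray over 8 cells = 3792  → 123.0750
row 2: Σ corner-gray over 8 cells = 3689  → 119.7320
row 3: Σ corner-gray over 8 cells = 4146  → 134.5646
row 4: Σ corner-gray over 8 cells = 3906  → 126.7750
row 5: Σ corner-gray over 8 cells = 3092  → 100.3554
row 6: Σ corner-gray over 8 cells = 3771  → 122.3934
row 7: Σ corner-gray over 8 cells = 4235  → 137.4532
row 8: Σ corner-gray over 8 cells = 3900  → 126.5803
row 9: Σ corner-gray over 8 cells = 4446  → 144.3015
row 10: Σ corner-gray over 8 cells = 4075  → 132.2602
row 11: Σ corner-gray over 8 cells = 4110  → 133.3961
Σ rows: total corner-gray = 46786  → 1518.5090 mm³

1518.509


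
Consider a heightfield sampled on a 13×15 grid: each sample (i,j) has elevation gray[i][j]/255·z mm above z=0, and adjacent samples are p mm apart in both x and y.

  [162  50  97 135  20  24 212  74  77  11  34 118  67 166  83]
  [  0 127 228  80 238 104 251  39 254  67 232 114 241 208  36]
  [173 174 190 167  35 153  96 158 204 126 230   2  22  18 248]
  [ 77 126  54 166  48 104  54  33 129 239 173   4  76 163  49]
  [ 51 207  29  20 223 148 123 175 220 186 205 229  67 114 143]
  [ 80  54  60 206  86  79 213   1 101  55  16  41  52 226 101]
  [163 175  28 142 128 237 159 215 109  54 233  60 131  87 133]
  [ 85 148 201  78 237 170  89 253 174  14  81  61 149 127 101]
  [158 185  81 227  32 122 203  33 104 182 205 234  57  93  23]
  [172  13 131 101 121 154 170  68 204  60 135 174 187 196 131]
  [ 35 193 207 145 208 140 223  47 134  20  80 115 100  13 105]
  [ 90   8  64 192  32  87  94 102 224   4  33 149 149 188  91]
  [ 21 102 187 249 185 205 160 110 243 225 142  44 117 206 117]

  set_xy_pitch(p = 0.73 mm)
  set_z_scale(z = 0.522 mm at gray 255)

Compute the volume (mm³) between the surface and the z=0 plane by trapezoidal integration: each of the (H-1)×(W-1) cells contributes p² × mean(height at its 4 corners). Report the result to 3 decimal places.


height_mm = gray/255 × 0.522; cell vol = 0.73² × mean(4 corners)
unit = 0.73² × 0.522 / (4×255) = 0.000272719 mm³ per gray-sum
row 0: Σ corner-gray over 14 cells = 6817  → 1.8591
row 1: Σ corner-gray over 14 cells = 7973  → 2.1744
row 2: Σ corner-gray over 14 cells = 6435  → 1.7549
row 3: Σ corner-gray over 14 cells = 6950  → 1.8954
row 4: Σ corner-gray over 14 cells = 6647  → 1.8128
row 5: Σ corner-gray over 14 cells = 6373  → 1.7380
row 6: Σ corner-gray over 14 cells = 7562  → 2.0623
row 7: Σ corner-gray over 14 cells = 7447  → 2.0309
row 8: Σ corner-gray over 14 cells = 7428  → 2.0258
row 9: Σ corner-gray over 14 cells = 7121  → 1.9420
row 10: Σ corner-gray over 14 cells = 6223  → 1.6971
row 11: Σ corner-gray over 14 cells = 7321  → 1.9966
Σ rows: total corner-gray = 84297  → 22.9894 mm³

22.989


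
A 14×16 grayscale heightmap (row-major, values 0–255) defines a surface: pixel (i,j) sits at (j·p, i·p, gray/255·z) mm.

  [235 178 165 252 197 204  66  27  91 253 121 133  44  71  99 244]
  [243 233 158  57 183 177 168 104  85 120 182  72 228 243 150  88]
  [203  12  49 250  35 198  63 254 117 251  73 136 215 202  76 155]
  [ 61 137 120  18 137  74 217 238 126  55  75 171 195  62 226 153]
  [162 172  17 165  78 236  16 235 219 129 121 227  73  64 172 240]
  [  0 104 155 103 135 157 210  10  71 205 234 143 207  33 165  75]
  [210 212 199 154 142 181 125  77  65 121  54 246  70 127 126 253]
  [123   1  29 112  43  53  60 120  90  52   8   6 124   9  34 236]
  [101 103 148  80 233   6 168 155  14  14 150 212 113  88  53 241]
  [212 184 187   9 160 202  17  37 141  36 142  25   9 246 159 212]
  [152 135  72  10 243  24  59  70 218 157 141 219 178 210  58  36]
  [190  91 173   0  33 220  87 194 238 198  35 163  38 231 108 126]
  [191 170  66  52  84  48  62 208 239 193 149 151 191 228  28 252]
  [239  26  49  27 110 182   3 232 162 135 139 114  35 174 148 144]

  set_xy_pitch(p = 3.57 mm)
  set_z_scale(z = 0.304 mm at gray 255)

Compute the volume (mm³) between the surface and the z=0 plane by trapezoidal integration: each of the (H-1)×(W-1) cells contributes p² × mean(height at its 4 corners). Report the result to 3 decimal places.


height_mm = gray/255 × 0.304; cell vol = 3.57² × mean(4 corners)
unit = 3.57² × 0.304 / (4×255) = 0.00379848 mm³ per gray-sum
row 0: Σ corner-gray over 15 cells = 8932  → 33.9280
row 1: Σ corner-gray over 15 cells = 8871  → 33.6963
row 2: Σ corner-gray over 15 cells = 8136  → 30.9044
row 3: Σ corner-gray over 15 cells = 8166  → 31.0184
row 4: Σ corner-gray over 15 cells = 8189  → 31.1058
row 5: Σ corner-gray over 15 cells = 8200  → 31.1475
row 6: Σ corner-gray over 15 cells = 6102  → 23.1783
row 7: Σ corner-gray over 15 cells = 5257  → 19.9686
row 8: Σ corner-gray over 15 cells = 6948  → 26.3918
row 9: Σ corner-gray over 15 cells = 7308  → 27.7593
row 10: Σ corner-gray over 15 cells = 7710  → 29.2863
row 11: Σ corner-gray over 15 cells = 8115  → 30.8247
row 12: Σ corner-gray over 15 cells = 7636  → 29.0052
Σ rows: total corner-gray = 99570  → 378.2147 mm³

378.215


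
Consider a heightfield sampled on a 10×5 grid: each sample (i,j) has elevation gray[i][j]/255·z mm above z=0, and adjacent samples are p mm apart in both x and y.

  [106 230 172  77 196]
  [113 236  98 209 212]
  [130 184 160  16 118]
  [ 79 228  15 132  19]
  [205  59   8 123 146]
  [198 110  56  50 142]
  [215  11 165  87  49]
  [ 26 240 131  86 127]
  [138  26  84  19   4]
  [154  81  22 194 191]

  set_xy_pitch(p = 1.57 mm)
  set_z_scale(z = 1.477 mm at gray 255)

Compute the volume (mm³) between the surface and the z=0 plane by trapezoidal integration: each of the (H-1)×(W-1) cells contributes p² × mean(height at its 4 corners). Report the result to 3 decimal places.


57.726

height_mm = gray/255 × 1.477; cell vol = 1.57² × mean(4 corners)
unit = 1.57² × 1.477 / (4×255) = 0.00356927 mm³ per gray-sum
row 0: Σ corner-gray over 4 cells = 2671  → 9.5335
row 1: Σ corner-gray over 4 cells = 2379  → 8.4913
row 2: Σ corner-gray over 4 cells = 1816  → 6.4818
row 3: Σ corner-gray over 4 cells = 1579  → 5.6359
row 4: Σ corner-gray over 4 cells = 1503  → 5.3646
row 5: Σ corner-gray over 4 cells = 1562  → 5.5752
row 6: Σ corner-gray over 4 cells = 1857  → 6.6281
row 7: Σ corner-gray over 4 cells = 1467  → 5.2361
row 8: Σ corner-gray over 4 cells = 1339  → 4.7793
Σ rows: total corner-gray = 16173  → 57.7258 mm³


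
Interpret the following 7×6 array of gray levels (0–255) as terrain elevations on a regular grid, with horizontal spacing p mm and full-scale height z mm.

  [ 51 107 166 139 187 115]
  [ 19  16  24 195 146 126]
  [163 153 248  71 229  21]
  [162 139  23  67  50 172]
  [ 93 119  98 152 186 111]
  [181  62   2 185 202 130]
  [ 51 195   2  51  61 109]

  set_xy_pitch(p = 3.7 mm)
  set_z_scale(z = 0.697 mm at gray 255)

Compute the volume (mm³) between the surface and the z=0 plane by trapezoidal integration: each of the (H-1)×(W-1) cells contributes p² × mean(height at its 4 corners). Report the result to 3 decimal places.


130.650

height_mm = gray/255 × 0.697; cell vol = 3.7² × mean(4 corners)
unit = 3.7² × 0.697 / (4×255) = 0.00935483 mm³ per gray-sum
row 0: Σ corner-gray over 5 cells = 2271  → 21.2448
row 1: Σ corner-gray over 5 cells = 2493  → 23.3216
row 2: Σ corner-gray over 5 cells = 2478  → 23.1813
row 3: Σ corner-gray over 5 cells = 2206  → 20.6368
row 4: Σ corner-gray over 5 cells = 2527  → 23.6397
row 5: Σ corner-gray over 5 cells = 1991  → 18.6255
Σ rows: total corner-gray = 13966  → 130.6496 mm³


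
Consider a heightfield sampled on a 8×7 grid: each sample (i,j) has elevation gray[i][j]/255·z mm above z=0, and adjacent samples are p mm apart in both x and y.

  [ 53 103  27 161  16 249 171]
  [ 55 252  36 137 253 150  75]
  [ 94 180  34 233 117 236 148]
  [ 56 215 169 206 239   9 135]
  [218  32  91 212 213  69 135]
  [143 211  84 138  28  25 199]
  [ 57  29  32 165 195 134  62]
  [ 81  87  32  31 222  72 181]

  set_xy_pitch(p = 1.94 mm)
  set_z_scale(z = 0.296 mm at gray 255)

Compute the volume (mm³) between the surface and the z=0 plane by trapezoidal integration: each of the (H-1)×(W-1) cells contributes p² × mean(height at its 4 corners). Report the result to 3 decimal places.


height_mm = gray/255 × 0.296; cell vol = 1.94² × mean(4 corners)
unit = 1.94² × 0.296 / (4×255) = 0.00109218 mm³ per gray-sum
row 0: Σ corner-gray over 6 cells = 3122  → 3.4098
row 1: Σ corner-gray over 6 cells = 3628  → 3.9624
row 2: Σ corner-gray over 6 cells = 3709  → 4.0509
row 3: Σ corner-gray over 6 cells = 3454  → 3.7724
row 4: Σ corner-gray over 6 cells = 2901  → 3.1684
row 5: Σ corner-gray over 6 cells = 2543  → 2.7774
row 6: Σ corner-gray over 6 cells = 2379  → 2.5983
Σ rows: total corner-gray = 21736  → 23.7397 mm³

23.740


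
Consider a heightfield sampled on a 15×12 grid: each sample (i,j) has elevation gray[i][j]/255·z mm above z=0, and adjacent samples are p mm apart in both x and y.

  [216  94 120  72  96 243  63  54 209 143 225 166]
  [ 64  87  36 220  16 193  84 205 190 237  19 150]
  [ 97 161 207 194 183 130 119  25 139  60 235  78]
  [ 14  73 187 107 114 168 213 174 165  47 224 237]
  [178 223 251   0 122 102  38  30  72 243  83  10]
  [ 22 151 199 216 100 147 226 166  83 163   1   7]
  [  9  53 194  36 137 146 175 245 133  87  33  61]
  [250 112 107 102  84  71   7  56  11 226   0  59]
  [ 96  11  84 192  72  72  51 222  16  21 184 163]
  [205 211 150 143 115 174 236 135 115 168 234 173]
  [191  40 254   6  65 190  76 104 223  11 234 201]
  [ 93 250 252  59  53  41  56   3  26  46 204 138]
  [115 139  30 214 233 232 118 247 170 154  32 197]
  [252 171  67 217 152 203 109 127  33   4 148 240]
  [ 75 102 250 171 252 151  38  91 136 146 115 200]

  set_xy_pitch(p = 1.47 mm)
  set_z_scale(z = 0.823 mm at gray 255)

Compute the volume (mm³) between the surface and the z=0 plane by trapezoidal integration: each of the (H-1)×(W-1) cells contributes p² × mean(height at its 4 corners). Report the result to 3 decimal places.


136.985

height_mm = gray/255 × 0.823; cell vol = 1.47² × mean(4 corners)
unit = 1.47² × 0.823 / (4×255) = 0.00174355 mm³ per gray-sum
row 0: Σ corner-gray over 11 cells = 5808  → 10.1265
row 1: Σ corner-gray over 11 cells = 5869  → 10.2329
row 2: Σ corner-gray over 11 cells = 6276  → 10.9425
row 3: Σ corner-gray over 11 cells = 5711  → 9.9574
row 4: Σ corner-gray over 11 cells = 5449  → 9.5006
row 5: Σ corner-gray over 11 cells = 5481  → 9.5564
row 6: Σ corner-gray over 11 cells = 4409  → 7.6873
row 7: Σ corner-gray over 11 cells = 3970  → 6.9219
row 8: Σ corner-gray over 11 cells = 5849  → 10.1980
row 9: Σ corner-gray over 11 cells = 6538  → 11.3993
row 10: Σ corner-gray over 11 cells = 5009  → 8.7334
row 11: Σ corner-gray over 11 cells = 5661  → 9.8702
row 12: Σ corner-gray over 11 cells = 6404  → 11.1657
row 13: Σ corner-gray over 11 cells = 6133  → 10.6932
Σ rows: total corner-gray = 78567  → 136.9855 mm³


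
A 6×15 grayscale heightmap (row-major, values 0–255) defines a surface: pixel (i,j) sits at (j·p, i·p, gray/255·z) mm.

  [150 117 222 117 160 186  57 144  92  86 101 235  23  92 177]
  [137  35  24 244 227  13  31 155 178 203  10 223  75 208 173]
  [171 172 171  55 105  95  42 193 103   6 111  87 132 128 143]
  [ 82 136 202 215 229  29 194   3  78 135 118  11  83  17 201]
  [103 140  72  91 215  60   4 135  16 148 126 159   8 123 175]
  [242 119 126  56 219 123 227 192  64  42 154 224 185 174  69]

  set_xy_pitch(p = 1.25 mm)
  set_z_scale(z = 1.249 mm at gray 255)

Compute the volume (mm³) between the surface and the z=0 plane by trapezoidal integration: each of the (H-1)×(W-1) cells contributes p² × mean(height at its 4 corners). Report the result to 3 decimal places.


63.472

height_mm = gray/255 × 1.249; cell vol = 1.25² × mean(4 corners)
unit = 1.25² × 1.249 / (4×255) = 0.0019133 mm³ per gray-sum
row 0: Σ corner-gray over 14 cells = 7153  → 13.6858
row 1: Σ corner-gray over 14 cells = 6676  → 12.7732
row 2: Σ corner-gray over 14 cells = 6297  → 12.0480
row 3: Σ corner-gray over 14 cells = 6055  → 11.5850
row 4: Σ corner-gray over 14 cells = 6993  → 13.3797
Σ rows: total corner-gray = 33174  → 63.4717 mm³


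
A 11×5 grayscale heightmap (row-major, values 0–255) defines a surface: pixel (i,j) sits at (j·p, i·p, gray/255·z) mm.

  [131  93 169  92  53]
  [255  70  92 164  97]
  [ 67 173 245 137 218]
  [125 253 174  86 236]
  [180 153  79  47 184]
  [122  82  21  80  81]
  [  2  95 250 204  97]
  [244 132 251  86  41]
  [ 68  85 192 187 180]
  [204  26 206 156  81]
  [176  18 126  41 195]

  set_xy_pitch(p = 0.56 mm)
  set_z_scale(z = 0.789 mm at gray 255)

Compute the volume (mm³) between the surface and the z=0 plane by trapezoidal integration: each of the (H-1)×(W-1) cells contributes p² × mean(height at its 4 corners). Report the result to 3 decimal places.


5.216

height_mm = gray/255 × 0.789; cell vol = 0.56² × mean(4 corners)
unit = 0.56² × 0.789 / (4×255) = 0.000242579 mm³ per gray-sum
row 0: Σ corner-gray over 4 cells = 1896  → 0.4599
row 1: Σ corner-gray over 4 cells = 2399  → 0.5819
row 2: Σ corner-gray over 4 cells = 2782  → 0.6749
row 3: Σ corner-gray over 4 cells = 2309  → 0.5601
row 4: Σ corner-gray over 4 cells = 1491  → 0.3617
row 5: Σ corner-gray over 4 cells = 1766  → 0.4284
row 6: Σ corner-gray over 4 cells = 2420  → 0.5870
row 7: Σ corner-gray over 4 cells = 2399  → 0.5819
row 8: Σ corner-gray over 4 cells = 2237  → 0.5426
row 9: Σ corner-gray over 4 cells = 1802  → 0.4371
Σ rows: total corner-gray = 21501  → 5.2157 mm³
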